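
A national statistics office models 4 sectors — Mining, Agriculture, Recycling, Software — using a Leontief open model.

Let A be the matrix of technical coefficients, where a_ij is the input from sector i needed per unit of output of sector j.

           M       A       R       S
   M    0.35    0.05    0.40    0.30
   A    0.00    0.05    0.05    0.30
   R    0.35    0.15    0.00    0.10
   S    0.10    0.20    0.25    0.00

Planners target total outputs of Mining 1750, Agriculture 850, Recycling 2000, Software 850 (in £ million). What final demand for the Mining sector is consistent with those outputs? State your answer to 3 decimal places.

I − A =
  [   0.65    -0.05    -0.40    -0.30]
  [   0.00     0.95    -0.05    -0.30]
  [  -0.35    -0.15     1.00    -0.10]
  [  -0.10    -0.20    -0.25     1.00]
d = (I − A) x:
  d_M = (+0.65)·1750 + (-0.05)·850 + (-0.40)·2000 + (-0.30)·850 = 40.000
  d_A = (+0.00)·1750 + (+0.95)·850 + (-0.05)·2000 + (-0.30)·850 = 452.500
  d_R = (-0.35)·1750 + (-0.15)·850 + (+1.00)·2000 + (-0.10)·850 = 1175.000
  d_S = (-0.10)·1750 + (-0.20)·850 + (-0.25)·2000 + (+1.00)·850 = 5.000

d_M = 40.000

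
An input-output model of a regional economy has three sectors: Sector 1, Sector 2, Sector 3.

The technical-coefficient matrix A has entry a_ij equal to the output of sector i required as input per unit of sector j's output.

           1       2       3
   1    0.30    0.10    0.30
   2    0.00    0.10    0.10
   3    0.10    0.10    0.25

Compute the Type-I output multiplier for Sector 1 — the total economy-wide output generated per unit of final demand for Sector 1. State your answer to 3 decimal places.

m_1 = 1.749

I − A =
  [   0.70    -0.10    -0.30]
  [   0.00     0.90    -0.10]
  [  -0.10    -0.10     0.75]
Cofactors of I−A, C_ij = (−1)^(i+j)·(minor ij) (rows/columns in the sector order above):
  C_11 = (0.90)(0.75) − (-0.10)(-0.10) = 0.6650
  C_12 = −[(0.00)(0.75) − (-0.10)(-0.10)] = 0.0100
  C_13 = (0.00)(-0.10) − (0.90)(-0.10) = 0.0900
  C_21 = −[(-0.10)(0.75) − (-0.30)(-0.10)] = 0.1050
  C_22 = (0.70)(0.75) − (-0.30)(-0.10) = 0.4950
  C_23 = −[(0.70)(-0.10) − (-0.10)(-0.10)] = 0.0800
  C_31 = (-0.10)(-0.10) − (-0.30)(0.90) = 0.2800
  C_32 = −[(0.70)(-0.10) − (-0.30)(0.00)] = 0.0700
  C_33 = (0.70)(0.90) − (-0.10)(0.00) = 0.6300
det(I−A) = Σ_j (I−A)_1j·C_1j = (0.70)(0.6650) + (-0.10)(0.0100) + (-0.30)(0.0900) = 0.4375
adj(I−A) = Cᵀ =
  [ 0.6650   0.1050   0.2800]
  [ 0.0100   0.4950   0.0700]
  [ 0.0900   0.0800   0.6300]
(I − A)⁻¹ = adj(I−A) / det(I−A) ≈
  [   1.5200     0.2400     0.6400]
  [   0.0229     1.1314     0.1600]
  [   0.2057     0.1829     1.4400]
The output multiplier for sector j is the column-j sum of the Leontief inverse (I − A)⁻¹ = adj(I−A) / det(I−A).
Column 1 of adj(I−A): (0.6650, 0.0100, 0.0900); det(I−A) = 0.4375.
m_1 = (0.6650 + 0.0100 + 0.0900) / 0.4375 = 0.765 / 0.4375 ≈ 1.749.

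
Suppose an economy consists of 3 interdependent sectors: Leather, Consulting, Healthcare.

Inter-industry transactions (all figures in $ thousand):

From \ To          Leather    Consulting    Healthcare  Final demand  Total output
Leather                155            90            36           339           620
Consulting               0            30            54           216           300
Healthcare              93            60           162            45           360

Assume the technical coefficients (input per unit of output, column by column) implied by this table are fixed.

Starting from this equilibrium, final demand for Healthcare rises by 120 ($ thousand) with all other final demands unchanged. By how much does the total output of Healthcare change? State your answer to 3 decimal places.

Δx_H = 246.575

Technical coefficients a_ij = z_ij / X_j:
  a_LL = 155/620 = 0.25, a_CL = 0/620 = 0.00, a_HL = 93/620 = 0.15
  a_LC = 90/300 = 0.30, a_CC = 30/300 = 0.10, a_HC = 60/300 = 0.20
  a_LH = 36/360 = 0.10, a_CH = 54/360 = 0.15, a_HH = 162/360 = 0.45
I − A =
  [   0.75    -0.30    -0.10]
  [   0.00     0.90    -0.15]
  [  -0.15    -0.20     0.55]
Cofactors of I−A, C_ij = (−1)^(i+j)·(minor ij) (rows/columns in the sector order above):
  C_11 = (0.90)(0.55) − (-0.15)(-0.20) = 0.4650
  C_12 = −[(0.00)(0.55) − (-0.15)(-0.15)] = 0.0225
  C_13 = (0.00)(-0.20) − (0.90)(-0.15) = 0.1350
  C_21 = −[(-0.30)(0.55) − (-0.10)(-0.20)] = 0.1850
  C_22 = (0.75)(0.55) − (-0.10)(-0.15) = 0.3975
  C_23 = −[(0.75)(-0.20) − (-0.30)(-0.15)] = 0.1950
  C_31 = (-0.30)(-0.15) − (-0.10)(0.90) = 0.1350
  C_32 = −[(0.75)(-0.15) − (-0.10)(0.00)] = 0.1125
  C_33 = (0.75)(0.90) − (-0.30)(0.00) = 0.6750
det(I−A) = Σ_j (I−A)_1j·C_1j = (0.75)(0.4650) + (-0.30)(0.0225) + (-0.10)(0.1350) = 0.3285
adj(I−A) = Cᵀ =
  [ 0.4650   0.1850   0.1350]
  [ 0.0225   0.3975   0.1125]
  [ 0.1350   0.1950   0.6750]
(I − A)⁻¹ = adj(I−A) / det(I−A) ≈
  [   1.4155     0.5632     0.4110]
  [   0.0685     1.2100     0.3425]
  [   0.4110     0.5936     2.0548]
Δx = (I − A)⁻¹ Δd with Δd having +120 in the Healthcare component and 0 elsewhere.
So Δx_H = L_HH · (+120), where L_HH = adj(I−A)_HH / det(I−A) = 0.6750 / 0.3285.
Δx_H = 0.6750 × (+120) / 0.3285 = 81.00 / 0.3285 ≈ 246.575.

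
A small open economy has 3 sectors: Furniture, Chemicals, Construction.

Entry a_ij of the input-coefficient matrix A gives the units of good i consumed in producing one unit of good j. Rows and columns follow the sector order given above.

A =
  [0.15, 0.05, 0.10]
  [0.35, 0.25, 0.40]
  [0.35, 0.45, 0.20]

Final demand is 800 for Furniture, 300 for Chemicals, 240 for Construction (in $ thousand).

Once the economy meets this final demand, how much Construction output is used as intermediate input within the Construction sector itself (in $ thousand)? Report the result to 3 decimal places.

z_33 = 411.429

I − A =
  [   0.85    -0.05    -0.10]
  [  -0.35     0.75    -0.40]
  [  -0.35    -0.45     0.80]
Cofactors of I−A, C_ij = (−1)^(i+j)·(minor ij) (rows/columns in the sector order above):
  C_11 = (0.75)(0.80) − (-0.40)(-0.45) = 0.4200
  C_12 = −[(-0.35)(0.80) − (-0.40)(-0.35)] = 0.4200
  C_13 = (-0.35)(-0.45) − (0.75)(-0.35) = 0.4200
  C_21 = −[(-0.05)(0.80) − (-0.10)(-0.45)] = 0.0850
  C_22 = (0.85)(0.80) − (-0.10)(-0.35) = 0.6450
  C_23 = −[(0.85)(-0.45) − (-0.05)(-0.35)] = 0.4000
  C_31 = (-0.05)(-0.40) − (-0.10)(0.75) = 0.0950
  C_32 = −[(0.85)(-0.40) − (-0.10)(-0.35)] = 0.3750
  C_33 = (0.85)(0.75) − (-0.05)(-0.35) = 0.6200
det(I−A) = Σ_j (I−A)_1j·C_1j = (0.85)(0.4200) + (-0.05)(0.4200) + (-0.10)(0.4200) = 0.2940
adj(I−A) = Cᵀ =
  [ 0.4200   0.0850   0.0950]
  [ 0.4200   0.6450   0.3750]
  [ 0.4200   0.4000   0.6200]
(I − A)⁻¹ = adj(I−A) / det(I−A) ≈
  [   1.4286     0.2891     0.3231]
  [   1.4286     2.1939     1.2755]
  [   1.4286     1.3605     2.1088]
First solve x = (I − A)⁻¹ d = adj(I−A)·d / det(I−A); in particular x_3 = (0.4200·800 + 0.4000·300 + 0.6200·240) / 0.2940 = 604.80 / 0.2940 ≈ 2057.14286.
Intermediate flow from 3 to 3: z_33 = a_33 · x_3 = 0.20 × 604.80 / 0.2940 = 120.96 / 0.2940 ≈ 411.429.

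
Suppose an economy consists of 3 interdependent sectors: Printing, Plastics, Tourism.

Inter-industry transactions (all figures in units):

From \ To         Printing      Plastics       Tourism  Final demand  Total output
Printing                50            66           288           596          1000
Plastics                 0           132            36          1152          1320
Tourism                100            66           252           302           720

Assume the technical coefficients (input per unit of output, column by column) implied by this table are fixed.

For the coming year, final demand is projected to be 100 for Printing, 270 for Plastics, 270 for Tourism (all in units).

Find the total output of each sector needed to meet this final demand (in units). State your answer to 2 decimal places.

Technical coefficients a_ij = z_ij / X_j:
  a_11 = 50/1000 = 0.05, a_21 = 0/1000 = 0.00, a_31 = 100/1000 = 0.10
  a_12 = 66/1320 = 0.05, a_22 = 132/1320 = 0.10, a_32 = 66/1320 = 0.05
  a_13 = 288/720 = 0.40, a_23 = 36/720 = 0.05, a_33 = 252/720 = 0.35
I − A =
  [   0.95    -0.05    -0.40]
  [   0.00     0.90    -0.05]
  [  -0.10    -0.05     0.65]
Cofactors of I−A, C_ij = (−1)^(i+j)·(minor ij) (rows/columns in the sector order above):
  C_11 = (0.90)(0.65) − (-0.05)(-0.05) = 0.5825
  C_12 = −[(0.00)(0.65) − (-0.05)(-0.10)] = 0.0050
  C_13 = (0.00)(-0.05) − (0.90)(-0.10) = 0.0900
  C_21 = −[(-0.05)(0.65) − (-0.40)(-0.05)] = 0.0525
  C_22 = (0.95)(0.65) − (-0.40)(-0.10) = 0.5775
  C_23 = −[(0.95)(-0.05) − (-0.05)(-0.10)] = 0.0525
  C_31 = (-0.05)(-0.05) − (-0.40)(0.90) = 0.3625
  C_32 = −[(0.95)(-0.05) − (-0.40)(0.00)] = 0.0475
  C_33 = (0.95)(0.90) − (-0.05)(0.00) = 0.8550
det(I−A) = Σ_j (I−A)_1j·C_1j = (0.95)(0.5825) + (-0.05)(0.0050) + (-0.40)(0.0900) = 0.517125
adj(I−A) = Cᵀ =
  [ 0.5825   0.0525   0.3625]
  [ 0.0050   0.5775   0.0475]
  [ 0.0900   0.0525   0.8550]
(I − A)⁻¹ = adj(I−A) / det(I−A) ≈
  [   1.1264     0.1015     0.7010]
  [   0.0097     1.1168     0.0919]
  [   0.1740     0.1015     1.6534]
x = (I − A)⁻¹ d = adj(I−A)·d / det(I−A), with det(I−A) = 0.517125:
  x_1 = (0.5825·100 + 0.0525·270 + 0.3625·270) / 0.517125 = 170.30 / 0.517125 ≈ 329.32
  x_2 = (0.0050·100 + 0.5775·270 + 0.0475·270) / 0.517125 = 169.25 / 0.517125 ≈ 327.29
  x_3 = (0.0900·100 + 0.0525·270 + 0.8550·270) / 0.517125 = 254.025 / 0.517125 ≈ 491.23

x_1 = 329.32, x_2 = 327.29, x_3 = 491.23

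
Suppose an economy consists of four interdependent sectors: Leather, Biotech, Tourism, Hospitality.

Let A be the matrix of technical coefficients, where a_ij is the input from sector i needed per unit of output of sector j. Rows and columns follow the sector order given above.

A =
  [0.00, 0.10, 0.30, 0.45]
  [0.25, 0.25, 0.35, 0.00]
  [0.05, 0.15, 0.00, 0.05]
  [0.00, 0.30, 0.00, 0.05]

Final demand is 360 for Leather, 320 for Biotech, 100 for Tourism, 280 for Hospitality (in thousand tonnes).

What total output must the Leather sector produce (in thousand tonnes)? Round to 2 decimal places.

x_1 = 778.45

I − A =
  [   1.00    -0.10    -0.30    -0.45]
  [  -0.25     0.75    -0.35     0.00]
  [  -0.05    -0.15     1.00    -0.05]
  [   0.00    -0.30     0.00     0.95]
Compute the cofactors C_ij = (−1)^(i+j)·(3×3 minor ij) of I−A; the adjugate is their transpose:
adj(I−A) = Cᵀ =
  [ 0.657375   0.277250   0.294250   0.326875]
  [ 0.254125   0.935750   0.403750   0.141625]
  [ 0.075000   0.169000   0.655000   0.070000]
  [ 0.080250   0.295500   0.127500   0.648250]
det(I−A) = Σ_j (I−A)_1j·C_1j = (1.00)(0.657375) + (-0.10)(0.254125) + (-0.30)(0.075000) + (-0.45)(0.080250) = 0.57335
(I − A)⁻¹ = adj(I−A) / det(I−A) ≈
  [   1.1466     0.4836     0.5132     0.5701]
  [   0.4432     1.6321     0.7042     0.2470]
  [   0.1308     0.2948     1.1424     0.1221]
  [   0.1400     0.5154     0.2224     1.1306]
x = (I − A)⁻¹ d = adj(I−A)·d / det(I−A), with det(I−A) = 0.57335:
  x_1 = (0.657375·360 + 0.277250·320 + 0.294250·100 + 0.326875·280) / 0.57335 = 446.325 / 0.57335 ≈ 778.45
  x_2 = (0.254125·360 + 0.935750·320 + 0.403750·100 + 0.141625·280) / 0.57335 = 470.955 / 0.57335 ≈ 821.41
  x_3 = (0.075000·360 + 0.169000·320 + 0.655000·100 + 0.070000·280) / 0.57335 = 166.18 / 0.57335 ≈ 289.84
  x_4 = (0.080250·360 + 0.295500·320 + 0.127500·100 + 0.648250·280) / 0.57335 = 317.71 / 0.57335 ≈ 554.13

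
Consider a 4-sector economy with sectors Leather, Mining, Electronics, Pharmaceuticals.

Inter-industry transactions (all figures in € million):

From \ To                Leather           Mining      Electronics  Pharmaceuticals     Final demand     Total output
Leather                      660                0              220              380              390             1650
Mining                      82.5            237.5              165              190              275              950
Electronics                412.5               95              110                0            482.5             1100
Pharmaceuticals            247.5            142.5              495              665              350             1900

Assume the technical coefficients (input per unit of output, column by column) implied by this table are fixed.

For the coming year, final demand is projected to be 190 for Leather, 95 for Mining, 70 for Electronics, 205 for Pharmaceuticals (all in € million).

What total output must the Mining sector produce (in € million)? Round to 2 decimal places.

x_2 = 331.77

Technical coefficients a_ij = z_ij / X_j:
  a_11 = 660/1650 = 0.40, a_21 = 82.5/1650 = 0.05, a_31 = 412.5/1650 = 0.25, a_41 = 247.5/1650 = 0.15
  a_12 = 0/950 = 0.00, a_22 = 237.5/950 = 0.25, a_32 = 95/950 = 0.10, a_42 = 142.5/950 = 0.15
  a_13 = 220/1100 = 0.20, a_23 = 165/1100 = 0.15, a_33 = 110/1100 = 0.10, a_43 = 495/1100 = 0.45
  a_14 = 380/1900 = 0.20, a_24 = 190/1900 = 0.10, a_34 = 0/1900 = 0.00, a_44 = 665/1900 = 0.35
I − A =
  [   0.60     0.00    -0.20    -0.20]
  [  -0.05     0.75    -0.15    -0.10]
  [  -0.25    -0.10     0.90     0.00]
  [  -0.15    -0.15    -0.45     0.65]
Compute the cofactors C_ij = (−1)^(i+j)·(3×3 minor ij) of I−A; the adjugate is their transpose:
adj(I−A) = Cᵀ =
  [ 0.411000   0.049000   0.166500   0.134000]
  [ 0.078375   0.269000   0.095000   0.065500]
  [ 0.122875   0.043500   0.259500   0.044500]
  [ 0.198000   0.103500   0.240000   0.357500]
det(I−A) = Σ_j (I−A)_1j·C_1j = (0.60)(0.411000) + (0.00)(0.078375) + (-0.20)(0.122875) + (-0.20)(0.198000) = 0.182425
(I − A)⁻¹ = adj(I−A) / det(I−A) ≈
  [   2.2530     0.2686     0.9127     0.7345]
  [   0.4296     1.4746     0.5208     0.3591]
  [   0.6736     0.2385     1.4225     0.2439]
  [   1.0854     0.5674     1.3156     1.9597]
x = (I − A)⁻¹ d = adj(I−A)·d / det(I−A), with det(I−A) = 0.182425:
  x_1 = (0.411000·190 + 0.049000·95 + 0.166500·70 + 0.134000·205) / 0.182425 = 121.87 / 0.182425 ≈ 668.06
  x_2 = (0.078375·190 + 0.269000·95 + 0.095000·70 + 0.065500·205) / 0.182425 = 60.52375 / 0.182425 ≈ 331.77
  x_3 = (0.122875·190 + 0.043500·95 + 0.259500·70 + 0.044500·205) / 0.182425 = 54.76625 / 0.182425 ≈ 300.21
  x_4 = (0.198000·190 + 0.103500·95 + 0.240000·70 + 0.357500·205) / 0.182425 = 137.54 / 0.182425 ≈ 753.95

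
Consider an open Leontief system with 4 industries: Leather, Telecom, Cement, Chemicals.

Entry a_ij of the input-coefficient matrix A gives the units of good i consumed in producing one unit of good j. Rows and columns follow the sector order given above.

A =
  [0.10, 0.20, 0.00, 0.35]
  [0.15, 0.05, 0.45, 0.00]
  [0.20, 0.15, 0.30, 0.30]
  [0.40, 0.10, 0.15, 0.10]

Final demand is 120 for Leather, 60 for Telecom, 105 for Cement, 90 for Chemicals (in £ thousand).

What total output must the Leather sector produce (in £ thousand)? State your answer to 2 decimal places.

x_1 = 360.03

I − A =
  [   0.90    -0.20     0.00    -0.35]
  [  -0.15     0.95    -0.45     0.00]
  [  -0.20    -0.15     0.70    -0.30]
  [  -0.40    -0.10    -0.15     0.90]
Compute the cofactors C_ij = (−1)^(i+j)·(3×3 minor ij) of I−A; the adjugate is their transpose:
adj(I−A) = Cᵀ =
  [ 0.481500   0.149375   0.146625   0.236125]
  [ 0.222750   0.418000   0.309375   0.189750]
  [ 0.309750   0.194500   0.604250   0.321875]
  [ 0.290375   0.145250   0.200250   0.498750]
det(I−A) = Σ_j (I−A)_1j·C_1j = (0.90)(0.481500) + (-0.20)(0.222750) + (0.00)(0.309750) + (-0.35)(0.290375) = 0.28716875
(I − A)⁻¹ = adj(I−A) / det(I−A) ≈
  [   1.6767     0.5202     0.5106     0.8223]
  [   0.7757     1.4556     1.0773     0.6608]
  [   1.0786     0.6773     2.1042     1.1209]
  [   1.0112     0.5058     0.6973     1.7368]
x = (I − A)⁻¹ d = adj(I−A)·d / det(I−A), with det(I−A) = 0.28716875:
  x_1 = (0.481500·120 + 0.149375·60 + 0.146625·105 + 0.236125·90) / 0.28716875 = 103.389375 / 0.28716875 ≈ 360.03
  x_2 = (0.222750·120 + 0.418000·60 + 0.309375·105 + 0.189750·90) / 0.28716875 = 101.371875 / 0.28716875 ≈ 353.00
  x_3 = (0.309750·120 + 0.194500·60 + 0.604250·105 + 0.321875·90) / 0.28716875 = 141.255 / 0.28716875 ≈ 491.89
  x_4 = (0.290375·120 + 0.145250·60 + 0.200250·105 + 0.498750·90) / 0.28716875 = 109.47375 / 0.28716875 ≈ 381.22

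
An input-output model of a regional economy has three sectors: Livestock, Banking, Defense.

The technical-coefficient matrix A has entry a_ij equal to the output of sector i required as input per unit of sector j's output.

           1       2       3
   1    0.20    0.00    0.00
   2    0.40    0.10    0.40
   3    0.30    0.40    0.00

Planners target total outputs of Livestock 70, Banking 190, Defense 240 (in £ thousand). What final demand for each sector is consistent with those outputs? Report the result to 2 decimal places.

I − A =
  [   0.80     0.00     0.00]
  [  -0.40     0.90    -0.40]
  [  -0.30    -0.40     1.00]
d = (I − A) x:
  d_1 = (+0.80)·70 + (+0.00)·190 + (+0.00)·240 = 56.00
  d_2 = (-0.40)·70 + (+0.90)·190 + (-0.40)·240 = 47.00
  d_3 = (-0.30)·70 + (-0.40)·190 + (+1.00)·240 = 143.00

d_1 = 56.00, d_2 = 47.00, d_3 = 143.00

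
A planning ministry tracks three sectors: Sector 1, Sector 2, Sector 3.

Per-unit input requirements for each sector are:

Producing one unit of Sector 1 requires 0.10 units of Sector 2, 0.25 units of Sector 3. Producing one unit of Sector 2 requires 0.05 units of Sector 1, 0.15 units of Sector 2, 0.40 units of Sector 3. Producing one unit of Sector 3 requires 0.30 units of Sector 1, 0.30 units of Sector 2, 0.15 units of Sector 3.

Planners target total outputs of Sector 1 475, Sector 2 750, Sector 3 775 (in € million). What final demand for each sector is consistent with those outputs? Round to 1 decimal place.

d_1 = 205.0, d_2 = 357.5, d_3 = 240.0

I − A =
  [   1.00    -0.05    -0.30]
  [  -0.10     0.85    -0.30]
  [  -0.25    -0.40     0.85]
d = (I − A) x:
  d_1 = (+1.00)·475 + (-0.05)·750 + (-0.30)·775 = 205.0
  d_2 = (-0.10)·475 + (+0.85)·750 + (-0.30)·775 = 357.5
  d_3 = (-0.25)·475 + (-0.40)·750 + (+0.85)·775 = 240.0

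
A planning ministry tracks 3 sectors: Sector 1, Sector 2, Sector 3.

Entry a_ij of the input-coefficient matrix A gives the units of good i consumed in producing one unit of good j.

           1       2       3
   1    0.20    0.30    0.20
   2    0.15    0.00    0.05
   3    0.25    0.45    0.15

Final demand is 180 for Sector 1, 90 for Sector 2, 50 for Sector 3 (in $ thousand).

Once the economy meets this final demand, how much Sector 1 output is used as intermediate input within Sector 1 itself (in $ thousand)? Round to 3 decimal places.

z_11 = 68.553

I − A =
  [   0.80    -0.30    -0.20]
  [  -0.15     1.00    -0.05]
  [  -0.25    -0.45     0.85]
Cofactors of I−A, C_ij = (−1)^(i+j)·(minor ij) (rows/columns in the sector order above):
  C_11 = (1.00)(0.85) − (-0.05)(-0.45) = 0.8275
  C_12 = −[(-0.15)(0.85) − (-0.05)(-0.25)] = 0.1400
  C_13 = (-0.15)(-0.45) − (1.00)(-0.25) = 0.3175
  C_21 = −[(-0.30)(0.85) − (-0.20)(-0.45)] = 0.3450
  C_22 = (0.80)(0.85) − (-0.20)(-0.25) = 0.6300
  C_23 = −[(0.80)(-0.45) − (-0.30)(-0.25)] = 0.4350
  C_31 = (-0.30)(-0.05) − (-0.20)(1.00) = 0.2150
  C_32 = −[(0.80)(-0.05) − (-0.20)(-0.15)] = 0.0700
  C_33 = (0.80)(1.00) − (-0.30)(-0.15) = 0.7550
det(I−A) = Σ_j (I−A)_1j·C_1j = (0.80)(0.8275) + (-0.30)(0.1400) + (-0.20)(0.3175) = 0.5565
adj(I−A) = Cᵀ =
  [ 0.8275   0.3450   0.2150]
  [ 0.1400   0.6300   0.0700]
  [ 0.3175   0.4350   0.7550]
(I − A)⁻¹ = adj(I−A) / det(I−A) ≈
  [   1.4870     0.6199     0.3863]
  [   0.2516     1.1321     0.1258]
  [   0.5705     0.7817     1.3567]
First solve x = (I − A)⁻¹ d = adj(I−A)·d / det(I−A); in particular x_1 = (0.8275·180 + 0.3450·90 + 0.2150·50) / 0.5565 = 190.75 / 0.5565 ≈ 342.76730.
Intermediate flow from 1 to 1: z_11 = a_11 · x_1 = 0.20 × 190.75 / 0.5565 = 38.15 / 0.5565 ≈ 68.553.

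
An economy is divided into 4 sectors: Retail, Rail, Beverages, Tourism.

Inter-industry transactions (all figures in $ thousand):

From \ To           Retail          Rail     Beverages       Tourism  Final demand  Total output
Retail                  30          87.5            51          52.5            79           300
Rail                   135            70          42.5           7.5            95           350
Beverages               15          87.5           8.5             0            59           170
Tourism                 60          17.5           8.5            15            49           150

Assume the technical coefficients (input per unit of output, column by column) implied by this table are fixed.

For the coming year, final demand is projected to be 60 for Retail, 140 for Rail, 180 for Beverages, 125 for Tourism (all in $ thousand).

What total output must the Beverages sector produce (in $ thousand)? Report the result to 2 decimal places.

Technical coefficients a_ij = z_ij / X_j:
  a_11 = 30/300 = 0.10, a_21 = 135/300 = 0.45, a_31 = 15/300 = 0.05, a_41 = 60/300 = 0.20
  a_12 = 87.5/350 = 0.25, a_22 = 70/350 = 0.20, a_32 = 87.5/350 = 0.25, a_42 = 17.5/350 = 0.05
  a_13 = 51/170 = 0.30, a_23 = 42.5/170 = 0.25, a_33 = 8.5/170 = 0.05, a_43 = 8.5/170 = 0.05
  a_14 = 52.5/150 = 0.35, a_24 = 7.5/150 = 0.05, a_34 = 0/150 = 0.00, a_44 = 15/150 = 0.10
I − A =
  [   0.90    -0.25    -0.30    -0.35]
  [  -0.45     0.80    -0.25    -0.05]
  [  -0.05    -0.25     0.95     0.00]
  [  -0.20    -0.05    -0.05     0.90]
Compute the cofactors C_ij = (−1)^(i+j)·(3×3 minor ij) of I−A; the adjugate is their transpose:
adj(I−A) = Cᵀ =
  [ 0.624750   0.302250   0.290500   0.259750]
  [ 0.405625   0.688625   0.319625   0.196000]
  [ 0.139625   0.197125   0.478125   0.065250]
  [ 0.169125   0.116375   0.108875   0.472000]
det(I−A) = Σ_j (I−A)_1j·C_1j = (0.90)(0.624750) + (-0.25)(0.405625) + (-0.30)(0.139625) + (-0.35)(0.169125) = 0.3597875
(I − A)⁻¹ = adj(I−A) / det(I−A) ≈
  [   1.7364     0.8401     0.8074     0.7220]
  [   1.1274     1.9140     0.8884     0.5448]
  [   0.3881     0.5479     1.3289     0.1814]
  [   0.4701     0.3235     0.3026     1.3119]
x = (I − A)⁻¹ d = adj(I−A)·d / det(I−A), with det(I−A) = 0.3597875:
  x_1 = (0.624750·60 + 0.302250·140 + 0.290500·180 + 0.259750·125) / 0.3597875 = 164.55875 / 0.3597875 ≈ 457.38
  x_2 = (0.405625·60 + 0.688625·140 + 0.319625·180 + 0.196000·125) / 0.3597875 = 202.7775 / 0.3597875 ≈ 563.60
  x_3 = (0.139625·60 + 0.197125·140 + 0.478125·180 + 0.065250·125) / 0.3597875 = 130.19375 / 0.3597875 ≈ 361.86
  x_4 = (0.169125·60 + 0.116375·140 + 0.108875·180 + 0.472000·125) / 0.3597875 = 105.0375 / 0.3597875 ≈ 291.94

x_3 = 361.86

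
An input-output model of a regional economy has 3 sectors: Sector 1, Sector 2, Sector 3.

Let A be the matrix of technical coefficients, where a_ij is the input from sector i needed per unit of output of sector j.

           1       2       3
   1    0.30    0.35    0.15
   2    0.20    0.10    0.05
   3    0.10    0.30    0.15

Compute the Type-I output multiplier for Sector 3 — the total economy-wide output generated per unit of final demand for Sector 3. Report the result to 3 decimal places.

I − A =
  [   0.70    -0.35    -0.15]
  [  -0.20     0.90    -0.05]
  [  -0.10    -0.30     0.85]
Cofactors of I−A, C_ij = (−1)^(i+j)·(minor ij) (rows/columns in the sector order above):
  C_11 = (0.90)(0.85) − (-0.05)(-0.30) = 0.7500
  C_12 = −[(-0.20)(0.85) − (-0.05)(-0.10)] = 0.1750
  C_13 = (-0.20)(-0.30) − (0.90)(-0.10) = 0.1500
  C_21 = −[(-0.35)(0.85) − (-0.15)(-0.30)] = 0.3425
  C_22 = (0.70)(0.85) − (-0.15)(-0.10) = 0.5800
  C_23 = −[(0.70)(-0.30) − (-0.35)(-0.10)] = 0.2450
  C_31 = (-0.35)(-0.05) − (-0.15)(0.90) = 0.1525
  C_32 = −[(0.70)(-0.05) − (-0.15)(-0.20)] = 0.0650
  C_33 = (0.70)(0.90) − (-0.35)(-0.20) = 0.5600
det(I−A) = Σ_j (I−A)_1j·C_1j = (0.70)(0.7500) + (-0.35)(0.1750) + (-0.15)(0.1500) = 0.44125
adj(I−A) = Cᵀ =
  [ 0.7500   0.3425   0.1525]
  [ 0.1750   0.5800   0.0650]
  [ 0.1500   0.2450   0.5600]
(I − A)⁻¹ = adj(I−A) / det(I−A) ≈
  [   1.6997     0.7762     0.3456]
  [   0.3966     1.3144     0.1473]
  [   0.3399     0.5552     1.2691]
The output multiplier for sector j is the column-j sum of the Leontief inverse (I − A)⁻¹ = adj(I−A) / det(I−A).
Column 3 of adj(I−A): (0.1525, 0.0650, 0.5600); det(I−A) = 0.44125.
m_3 = (0.1525 + 0.0650 + 0.5600) / 0.44125 = 0.7775 / 0.44125 ≈ 1.762.

m_3 = 1.762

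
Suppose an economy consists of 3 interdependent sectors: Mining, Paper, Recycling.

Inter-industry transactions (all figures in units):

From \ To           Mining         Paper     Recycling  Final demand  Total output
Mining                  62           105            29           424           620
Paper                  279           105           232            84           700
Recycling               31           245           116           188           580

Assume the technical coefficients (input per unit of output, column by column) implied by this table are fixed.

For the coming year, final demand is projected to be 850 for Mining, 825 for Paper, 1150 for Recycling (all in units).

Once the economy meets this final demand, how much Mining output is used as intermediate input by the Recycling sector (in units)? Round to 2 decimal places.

Technical coefficients a_ij = z_ij / X_j:
  a_MM = 62/620 = 0.10, a_PM = 279/620 = 0.45, a_RM = 31/620 = 0.05
  a_MP = 105/700 = 0.15, a_PP = 105/700 = 0.15, a_RP = 245/700 = 0.35
  a_MR = 29/580 = 0.05, a_PR = 232/580 = 0.40, a_RR = 116/580 = 0.20
I − A =
  [   0.90    -0.15    -0.05]
  [  -0.45     0.85    -0.40]
  [  -0.05    -0.35     0.80]
Cofactors of I−A, C_ij = (−1)^(i+j)·(minor ij) (rows/columns in the sector order above):
  C_11 = (0.85)(0.80) − (-0.40)(-0.35) = 0.5400
  C_12 = −[(-0.45)(0.80) − (-0.40)(-0.05)] = 0.3800
  C_13 = (-0.45)(-0.35) − (0.85)(-0.05) = 0.2000
  C_21 = −[(-0.15)(0.80) − (-0.05)(-0.35)] = 0.1375
  C_22 = (0.90)(0.80) − (-0.05)(-0.05) = 0.7175
  C_23 = −[(0.90)(-0.35) − (-0.15)(-0.05)] = 0.3225
  C_31 = (-0.15)(-0.40) − (-0.05)(0.85) = 0.1025
  C_32 = −[(0.90)(-0.40) − (-0.05)(-0.45)] = 0.3825
  C_33 = (0.90)(0.85) − (-0.15)(-0.45) = 0.6975
det(I−A) = Σ_j (I−A)_1j·C_1j = (0.90)(0.5400) + (-0.15)(0.3800) + (-0.05)(0.2000) = 0.4190
adj(I−A) = Cᵀ =
  [ 0.5400   0.1375   0.1025]
  [ 0.3800   0.7175   0.3825]
  [ 0.2000   0.3225   0.6975]
(I − A)⁻¹ = adj(I−A) / det(I−A) ≈
  [   1.2888     0.3282     0.2446]
  [   0.9069     1.7124     0.9129]
  [   0.4773     0.7697     1.6647]
First solve x = (I − A)⁻¹ d = adj(I−A)·d / det(I−A); in particular x_R = (0.2000·850 + 0.3225·825 + 0.6975·1150) / 0.4190 = 1238.1875 / 0.4190 ≈ 2955.1014.
Intermediate flow from M to R: z_MR = a_MR · x_R = 0.05 × 1238.1875 / 0.4190 = 61.909375 / 0.4190 ≈ 147.76.

z_MR = 147.76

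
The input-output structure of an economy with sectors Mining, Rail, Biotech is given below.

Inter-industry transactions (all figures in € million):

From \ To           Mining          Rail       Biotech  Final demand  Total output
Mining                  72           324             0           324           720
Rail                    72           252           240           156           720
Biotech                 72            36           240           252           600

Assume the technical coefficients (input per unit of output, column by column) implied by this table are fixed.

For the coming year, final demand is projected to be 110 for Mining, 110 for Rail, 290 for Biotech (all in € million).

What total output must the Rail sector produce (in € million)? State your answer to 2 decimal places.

Technical coefficients a_ij = z_ij / X_j:
  a_11 = 72/720 = 0.10, a_21 = 72/720 = 0.10, a_31 = 72/720 = 0.10
  a_12 = 324/720 = 0.45, a_22 = 252/720 = 0.35, a_32 = 36/720 = 0.05
  a_13 = 0/600 = 0.00, a_23 = 240/600 = 0.40, a_33 = 240/600 = 0.40
I − A =
  [   0.90    -0.45     0.00]
  [  -0.10     0.65    -0.40]
  [  -0.10    -0.05     0.60]
Cofactors of I−A, C_ij = (−1)^(i+j)·(minor ij) (rows/columns in the sector order above):
  C_11 = (0.65)(0.60) − (-0.40)(-0.05) = 0.3700
  C_12 = −[(-0.10)(0.60) − (-0.40)(-0.10)] = 0.1000
  C_13 = (-0.10)(-0.05) − (0.65)(-0.10) = 0.0700
  C_21 = −[(-0.45)(0.60) − (0.00)(-0.05)] = 0.2700
  C_22 = (0.90)(0.60) − (0.00)(-0.10) = 0.5400
  C_23 = −[(0.90)(-0.05) − (-0.45)(-0.10)] = 0.0900
  C_31 = (-0.45)(-0.40) − (0.00)(0.65) = 0.1800
  C_32 = −[(0.90)(-0.40) − (0.00)(-0.10)] = 0.3600
  C_33 = (0.90)(0.65) − (-0.45)(-0.10) = 0.5400
det(I−A) = Σ_j (I−A)_1j·C_1j = (0.90)(0.3700) + (-0.45)(0.1000) + (0.00)(0.0700) = 0.2880
adj(I−A) = Cᵀ =
  [ 0.3700   0.2700   0.1800]
  [ 0.1000   0.5400   0.3600]
  [ 0.0700   0.0900   0.5400]
(I − A)⁻¹ = adj(I−A) / det(I−A) ≈
  [   1.2847     0.9375     0.6250]
  [   0.3472     1.8750     1.2500]
  [   0.2431     0.3125     1.8750]
x = (I − A)⁻¹ d = adj(I−A)·d / det(I−A), with det(I−A) = 0.2880:
  x_1 = (0.3700·110 + 0.2700·110 + 0.1800·290) / 0.2880 = 122.60 / 0.2880 ≈ 425.69
  x_2 = (0.1000·110 + 0.5400·110 + 0.3600·290) / 0.2880 = 174.80 / 0.2880 ≈ 606.94
  x_3 = (0.0700·110 + 0.0900·110 + 0.5400·290) / 0.2880 = 174.20 / 0.2880 ≈ 604.86

x_2 = 606.94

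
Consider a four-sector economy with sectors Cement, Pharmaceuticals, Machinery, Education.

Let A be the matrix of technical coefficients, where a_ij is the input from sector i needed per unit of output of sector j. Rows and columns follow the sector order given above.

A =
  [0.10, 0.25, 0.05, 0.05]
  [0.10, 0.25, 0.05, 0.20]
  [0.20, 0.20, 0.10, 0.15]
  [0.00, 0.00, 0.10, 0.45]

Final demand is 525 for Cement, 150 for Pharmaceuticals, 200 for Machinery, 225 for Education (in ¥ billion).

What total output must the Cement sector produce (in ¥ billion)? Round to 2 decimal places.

x_C = 778.15

I − A =
  [   0.90    -0.25    -0.05    -0.05]
  [  -0.10     0.75    -0.05    -0.20]
  [  -0.20    -0.20     0.90    -0.15]
  [   0.00     0.00    -0.10     0.55]
Compute the cofactors C_ij = (−1)^(i+j)·(3×3 minor ij) of I−A; the adjugate is their transpose:
adj(I−A) = Cᵀ =
  [ 0.35050   0.12650   0.03625   0.08775]
  [ 0.05750   0.42550   0.04600   0.17250]
  [ 0.09350   0.12650   0.35750   0.15200]
  [ 0.01700   0.02300   0.06500   0.56500]
det(I−A) = Σ_j (I−A)_1j·C_1j = (0.90)(0.35050) + (-0.25)(0.05750) + (-0.05)(0.09350) + (-0.05)(0.01700) = 0.29555
(I − A)⁻¹ = adj(I−A) / det(I−A) ≈
  [   1.1859     0.4280     0.1227     0.2969]
  [   0.1946     1.4397     0.1556     0.5837]
  [   0.3164     0.4280     1.2096     0.5143]
  [   0.0575     0.0778     0.2199     1.9117]
x = (I − A)⁻¹ d = adj(I−A)·d / det(I−A), with det(I−A) = 0.29555:
  x_C = (0.35050·525 + 0.12650·150 + 0.03625·200 + 0.08775·225) / 0.29555 = 229.98125 / 0.29555 ≈ 778.15
  x_P = (0.05750·525 + 0.42550·150 + 0.04600·200 + 0.17250·225) / 0.29555 = 142.025 / 0.29555 ≈ 480.54
  x_M = (0.09350·525 + 0.12650·150 + 0.35750·200 + 0.15200·225) / 0.29555 = 173.7625 / 0.29555 ≈ 587.93
  x_E = (0.01700·525 + 0.02300·150 + 0.06500·200 + 0.56500·225) / 0.29555 = 152.50 / 0.29555 ≈ 515.99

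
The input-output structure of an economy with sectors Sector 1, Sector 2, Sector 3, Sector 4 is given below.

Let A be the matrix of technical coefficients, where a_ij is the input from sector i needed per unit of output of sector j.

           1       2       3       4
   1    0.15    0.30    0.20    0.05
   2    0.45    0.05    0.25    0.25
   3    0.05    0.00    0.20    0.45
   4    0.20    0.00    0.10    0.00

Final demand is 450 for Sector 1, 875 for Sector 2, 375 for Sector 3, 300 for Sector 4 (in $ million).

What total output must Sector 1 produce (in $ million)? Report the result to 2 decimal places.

x_1 = 1532.09

I − A =
  [   0.85    -0.30    -0.20    -0.05]
  [  -0.45     0.95    -0.25    -0.25]
  [  -0.05     0.00     0.80    -0.45]
  [  -0.20     0.00    -0.10     1.00]
Compute the cofactors C_ij = (−1)^(i+j)·(3×3 minor ij) of I−A; the adjugate is their transpose:
adj(I−A) = Cᵀ =
  [ 0.71725   0.22650   0.27725   0.21725]
  [ 0.41600   0.60550   0.33350   0.32225]
  [ 0.13300   0.04200   0.64800   0.30875]
  [ 0.15675   0.04950   0.12025   0.52475]
det(I−A) = Σ_j (I−A)_1j·C_1j = (0.85)(0.71725) + (-0.30)(0.41600) + (-0.20)(0.13300) + (-0.05)(0.15675) = 0.450425
(I − A)⁻¹ = adj(I−A) / det(I−A) ≈
  [   1.5924     0.5029     0.6155     0.4823]
  [   0.9236     1.3443     0.7404     0.7154]
  [   0.2953     0.0932     1.4386     0.6855]
  [   0.3480     0.1099     0.2670     1.1650]
x = (I − A)⁻¹ d = adj(I−A)·d / det(I−A), with det(I−A) = 0.450425:
  x_1 = (0.71725·450 + 0.22650·875 + 0.27725·375 + 0.21725·300) / 0.450425 = 690.09375 / 0.450425 ≈ 1532.09
  x_2 = (0.41600·450 + 0.60550·875 + 0.33350·375 + 0.32225·300) / 0.450425 = 938.75 / 0.450425 ≈ 2084.14
  x_3 = (0.13300·450 + 0.04200·875 + 0.64800·375 + 0.30875·300) / 0.450425 = 432.225 / 0.450425 ≈ 959.59
  x_4 = (0.15675·450 + 0.04950·875 + 0.12025·375 + 0.52475·300) / 0.450425 = 316.36875 / 0.450425 ≈ 702.38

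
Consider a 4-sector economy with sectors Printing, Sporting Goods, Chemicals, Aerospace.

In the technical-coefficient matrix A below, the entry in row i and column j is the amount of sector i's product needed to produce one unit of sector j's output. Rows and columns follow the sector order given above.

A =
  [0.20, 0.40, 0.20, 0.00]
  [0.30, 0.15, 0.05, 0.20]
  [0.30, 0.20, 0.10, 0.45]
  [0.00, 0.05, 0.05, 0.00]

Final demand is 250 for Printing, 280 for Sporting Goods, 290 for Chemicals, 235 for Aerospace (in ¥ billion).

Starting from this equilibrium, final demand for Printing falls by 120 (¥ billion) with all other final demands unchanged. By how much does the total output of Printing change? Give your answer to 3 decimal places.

I − A =
  [   0.80    -0.40    -0.20     0.00]
  [  -0.30     0.85    -0.05    -0.20]
  [  -0.30    -0.20     0.90    -0.45]
  [   0.00    -0.05    -0.05     1.00]
Compute the cofactors C_ij = (−1)^(i+j)·(3×3 minor ij) of I−A; the adjugate is their transpose:
adj(I−A) = Cᵀ =
  [ 0.72375   0.39550   0.19200   0.16550]
  [ 0.28125   0.64200   0.10800   0.17700]
  [ 0.31875   0.29800   0.55200   0.30800]
  [ 0.03000   0.04700   0.03300   0.42700]
det(I−A) = Σ_j (I−A)_1j·C_1j = (0.80)(0.72375) + (-0.40)(0.28125) + (-0.20)(0.31875) + (0.00)(0.03000) = 0.40275
(I − A)⁻¹ = adj(I−A) / det(I−A) ≈
  [   1.7970     0.9820     0.4767     0.4109]
  [   0.6983     1.5940     0.2682     0.4395]
  [   0.7914     0.7399     1.3706     0.7647]
  [   0.0745     0.1167     0.0819     1.0602]
Δx = (I − A)⁻¹ Δd with Δd having -120 in the Printing component and 0 elsewhere.
So Δx_P = L_PP · (-120), where L_PP = adj(I−A)_PP / det(I−A) = 0.72375 / 0.40275.
Δx_P = 0.72375 × (-120) / 0.40275 = -86.85 / 0.40275 ≈ -215.642.

Δx_P = -215.642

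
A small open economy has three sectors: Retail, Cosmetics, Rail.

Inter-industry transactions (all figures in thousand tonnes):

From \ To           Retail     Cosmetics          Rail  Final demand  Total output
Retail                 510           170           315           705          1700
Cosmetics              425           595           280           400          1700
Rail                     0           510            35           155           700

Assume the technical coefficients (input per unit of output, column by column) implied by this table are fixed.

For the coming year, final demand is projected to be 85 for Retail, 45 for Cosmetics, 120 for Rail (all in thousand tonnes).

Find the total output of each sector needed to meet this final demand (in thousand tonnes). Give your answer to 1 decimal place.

x_1 = 318.3, x_2 = 334.4, x_3 = 231.9

Technical coefficients a_ij = z_ij / X_j:
  a_11 = 510/1700 = 0.30, a_21 = 425/1700 = 0.25, a_31 = 0/1700 = 0.00
  a_12 = 170/1700 = 0.10, a_22 = 595/1700 = 0.35, a_32 = 510/1700 = 0.30
  a_13 = 315/700 = 0.45, a_23 = 280/700 = 0.40, a_33 = 35/700 = 0.05
I − A =
  [   0.70    -0.10    -0.45]
  [  -0.25     0.65    -0.40]
  [   0.00    -0.30     0.95]
Cofactors of I−A, C_ij = (−1)^(i+j)·(minor ij) (rows/columns in the sector order above):
  C_11 = (0.65)(0.95) − (-0.40)(-0.30) = 0.4975
  C_12 = −[(-0.25)(0.95) − (-0.40)(0.00)] = 0.2375
  C_13 = (-0.25)(-0.30) − (0.65)(0.00) = 0.0750
  C_21 = −[(-0.10)(0.95) − (-0.45)(-0.30)] = 0.2300
  C_22 = (0.70)(0.95) − (-0.45)(0.00) = 0.6650
  C_23 = −[(0.70)(-0.30) − (-0.10)(0.00)] = 0.2100
  C_31 = (-0.10)(-0.40) − (-0.45)(0.65) = 0.3325
  C_32 = −[(0.70)(-0.40) − (-0.45)(-0.25)] = 0.3925
  C_33 = (0.70)(0.65) − (-0.10)(-0.25) = 0.4300
det(I−A) = Σ_j (I−A)_1j·C_1j = (0.70)(0.4975) + (-0.10)(0.2375) + (-0.45)(0.0750) = 0.29075
adj(I−A) = Cᵀ =
  [ 0.4975   0.2300   0.3325]
  [ 0.2375   0.6650   0.3925]
  [ 0.0750   0.2100   0.4300]
(I − A)⁻¹ = adj(I−A) / det(I−A) ≈
  [   1.7111     0.7911     1.1436]
  [   0.8169     2.2872     1.3500]
  [   0.2580     0.7223     1.4789]
x = (I − A)⁻¹ d = adj(I−A)·d / det(I−A), with det(I−A) = 0.29075:
  x_1 = (0.4975·85 + 0.2300·45 + 0.3325·120) / 0.29075 = 92.5375 / 0.29075 ≈ 318.3
  x_2 = (0.2375·85 + 0.6650·45 + 0.3925·120) / 0.29075 = 97.2125 / 0.29075 ≈ 334.4
  x_3 = (0.0750·85 + 0.2100·45 + 0.4300·120) / 0.29075 = 67.425 / 0.29075 ≈ 231.9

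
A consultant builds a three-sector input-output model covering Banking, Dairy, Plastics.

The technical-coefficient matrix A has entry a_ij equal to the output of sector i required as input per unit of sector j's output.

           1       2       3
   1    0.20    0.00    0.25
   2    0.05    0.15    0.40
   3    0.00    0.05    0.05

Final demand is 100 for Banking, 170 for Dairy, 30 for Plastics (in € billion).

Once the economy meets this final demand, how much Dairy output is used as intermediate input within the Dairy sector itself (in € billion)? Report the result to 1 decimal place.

I − A =
  [   0.80     0.00    -0.25]
  [  -0.05     0.85    -0.40]
  [   0.00    -0.05     0.95]
Cofactors of I−A, C_ij = (−1)^(i+j)·(minor ij) (rows/columns in the sector order above):
  C_11 = (0.85)(0.95) − (-0.40)(-0.05) = 0.7875
  C_12 = −[(-0.05)(0.95) − (-0.40)(0.00)] = 0.0475
  C_13 = (-0.05)(-0.05) − (0.85)(0.00) = 0.0025
  C_21 = −[(0.00)(0.95) − (-0.25)(-0.05)] = 0.0125
  C_22 = (0.80)(0.95) − (-0.25)(0.00) = 0.7600
  C_23 = −[(0.80)(-0.05) − (0.00)(0.00)] = 0.0400
  C_31 = (0.00)(-0.40) − (-0.25)(0.85) = 0.2125
  C_32 = −[(0.80)(-0.40) − (-0.25)(-0.05)] = 0.3325
  C_33 = (0.80)(0.85) − (0.00)(-0.05) = 0.6800
det(I−A) = Σ_j (I−A)_1j·C_1j = (0.80)(0.7875) + (0.00)(0.0475) + (-0.25)(0.0025) = 0.629375
adj(I−A) = Cᵀ =
  [ 0.7875   0.0125   0.2125]
  [ 0.0475   0.7600   0.3325]
  [ 0.0025   0.0400   0.6800]
(I − A)⁻¹ = adj(I−A) / det(I−A) ≈
  [   1.2512     0.0199     0.3376]
  [   0.0755     1.2075     0.5283]
  [   0.0040     0.0636     1.0804]
First solve x = (I − A)⁻¹ d = adj(I−A)·d / det(I−A); in particular x_2 = (0.0475·100 + 0.7600·170 + 0.3325·30) / 0.629375 = 143.925 / 0.629375 ≈ 228.679.
Intermediate flow from 2 to 2: z_22 = a_22 · x_2 = 0.15 × 143.925 / 0.629375 = 21.58875 / 0.629375 ≈ 34.3.

z_22 = 34.3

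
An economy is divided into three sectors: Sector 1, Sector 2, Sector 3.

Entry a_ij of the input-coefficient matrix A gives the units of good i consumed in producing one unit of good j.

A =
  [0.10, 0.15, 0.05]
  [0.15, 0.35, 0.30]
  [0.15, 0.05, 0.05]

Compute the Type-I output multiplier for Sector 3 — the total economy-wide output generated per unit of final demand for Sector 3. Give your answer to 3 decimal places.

I − A =
  [   0.90    -0.15    -0.05]
  [  -0.15     0.65    -0.30]
  [  -0.15    -0.05     0.95]
Cofactors of I−A, C_ij = (−1)^(i+j)·(minor ij) (rows/columns in the sector order above):
  C_11 = (0.65)(0.95) − (-0.30)(-0.05) = 0.6025
  C_12 = −[(-0.15)(0.95) − (-0.30)(-0.15)] = 0.1875
  C_13 = (-0.15)(-0.05) − (0.65)(-0.15) = 0.1050
  C_21 = −[(-0.15)(0.95) − (-0.05)(-0.05)] = 0.1450
  C_22 = (0.90)(0.95) − (-0.05)(-0.15) = 0.8475
  C_23 = −[(0.90)(-0.05) − (-0.15)(-0.15)] = 0.0675
  C_31 = (-0.15)(-0.30) − (-0.05)(0.65) = 0.0775
  C_32 = −[(0.90)(-0.30) − (-0.05)(-0.15)] = 0.2775
  C_33 = (0.90)(0.65) − (-0.15)(-0.15) = 0.5625
det(I−A) = Σ_j (I−A)_1j·C_1j = (0.90)(0.6025) + (-0.15)(0.1875) + (-0.05)(0.1050) = 0.508875
adj(I−A) = Cᵀ =
  [ 0.6025   0.1450   0.0775]
  [ 0.1875   0.8475   0.2775]
  [ 0.1050   0.0675   0.5625]
(I − A)⁻¹ = adj(I−A) / det(I−A) ≈
  [   1.1840     0.2849     0.1523]
  [   0.3685     1.6654     0.5453]
  [   0.2063     0.1326     1.1054]
The output multiplier for sector j is the column-j sum of the Leontief inverse (I − A)⁻¹ = adj(I−A) / det(I−A).
Column 3 of adj(I−A): (0.0775, 0.2775, 0.5625); det(I−A) = 0.508875.
m_3 = (0.0775 + 0.2775 + 0.5625) / 0.508875 = 0.9175 / 0.508875 ≈ 1.803.

m_3 = 1.803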